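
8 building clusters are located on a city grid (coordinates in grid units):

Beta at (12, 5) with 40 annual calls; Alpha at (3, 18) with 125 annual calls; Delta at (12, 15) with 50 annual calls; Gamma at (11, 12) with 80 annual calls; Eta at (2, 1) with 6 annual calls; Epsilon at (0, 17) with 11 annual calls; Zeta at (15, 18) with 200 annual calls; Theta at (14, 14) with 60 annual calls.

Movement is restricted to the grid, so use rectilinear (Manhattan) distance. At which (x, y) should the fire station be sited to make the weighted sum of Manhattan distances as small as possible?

(12, 18)

Manhattan distance separates: Σwᵢ(|x−xᵢ|+|y−yᵢ|) = Σwᵢ|x−xᵢ| + Σwᵢ|y−yᵢ|, so x and y are optimised independently as 1-D weighted medians.
Total weight W = 572; half = 286.
x-coordinate, sorted with cumulative weight:
  x=0 (Epsilon, w=11) cum 11
  x=2 (Eta, w=6) cum 17
  x=3 (Alpha, w=125) cum 142
  x=11 (Gamma, w=80) cum 222
  x=12 (Beta, w=40) cum 262
  x=12 (Delta, w=50) cum 312  ← median
  x=14 (Theta, w=60) cum 372
  x=15 (Zeta, w=200) cum 572
⇒ x* = 12
y-coordinate, sorted with cumulative weight:
  y=1 (Eta, w=6) cum 6
  y=5 (Beta, w=40) cum 46
  y=12 (Gamma, w=80) cum 126
  y=14 (Theta, w=60) cum 186
  y=15 (Delta, w=50) cum 236
  y=17 (Epsilon, w=11) cum 247
  y=18 (Alpha, w=125) cum 372  ← median
  y=18 (Zeta, w=200) cum 572
⇒ y* = 18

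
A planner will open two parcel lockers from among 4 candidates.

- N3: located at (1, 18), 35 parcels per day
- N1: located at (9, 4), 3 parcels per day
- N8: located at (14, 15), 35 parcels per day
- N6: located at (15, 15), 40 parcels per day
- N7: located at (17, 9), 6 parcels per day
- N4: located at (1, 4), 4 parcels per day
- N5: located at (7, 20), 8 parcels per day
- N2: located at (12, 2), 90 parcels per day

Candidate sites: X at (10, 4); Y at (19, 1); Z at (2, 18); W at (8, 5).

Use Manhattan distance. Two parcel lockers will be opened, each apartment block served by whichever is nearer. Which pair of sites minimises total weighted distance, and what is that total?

Evaluate every pair (each demand assigned to the nearer of the two):
  {X, Z}: total = 1727
  {Z, W}: total = 2002
  {Y, Z}: total = 2135
  {X, W}: total = 2460
  {X, Y}: total = 2581
  {Y, W}: total = 2796
Best pair: {X, Z} with total 1727.

{X, Z}, total 1727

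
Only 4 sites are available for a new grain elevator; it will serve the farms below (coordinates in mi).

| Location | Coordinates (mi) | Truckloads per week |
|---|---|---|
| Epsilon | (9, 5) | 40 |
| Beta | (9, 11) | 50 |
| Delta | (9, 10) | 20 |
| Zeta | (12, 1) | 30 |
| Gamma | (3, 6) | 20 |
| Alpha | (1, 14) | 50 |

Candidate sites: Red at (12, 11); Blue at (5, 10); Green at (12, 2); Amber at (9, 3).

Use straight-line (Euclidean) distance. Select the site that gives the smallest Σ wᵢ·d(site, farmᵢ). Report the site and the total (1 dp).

Total weighted distance at each candidate:
  Red (12, 11): total = 1557.6
  Blue (5, 10): total = 1256.6
  Green (12, 2): total = 1855.8
  Amber (9, 3): total = 1542.4
Minimum is at Blue with total 1256.6 mi.

Blue, total 1256.6 mi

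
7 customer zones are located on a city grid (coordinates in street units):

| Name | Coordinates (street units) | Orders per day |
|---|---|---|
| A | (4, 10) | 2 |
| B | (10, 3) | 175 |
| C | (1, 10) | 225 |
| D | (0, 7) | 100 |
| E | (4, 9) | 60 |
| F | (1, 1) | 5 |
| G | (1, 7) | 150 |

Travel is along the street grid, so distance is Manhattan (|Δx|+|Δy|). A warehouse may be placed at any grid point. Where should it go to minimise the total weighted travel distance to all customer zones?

Manhattan distance separates: Σwᵢ(|x−xᵢ|+|y−yᵢ|) = Σwᵢ|x−xᵢ| + Σwᵢ|y−yᵢ|, so x and y are optimised independently as 1-D weighted medians.
Total weight W = 717; half = 358.5.
x-coordinate, sorted with cumulative weight:
  x=0 (D, w=100) cum 100
  x=1 (C, w=225) cum 325
  x=1 (F, w=5) cum 330
  x=1 (G, w=150) cum 480  ← median
  x=4 (A, w=2) cum 482
  x=4 (E, w=60) cum 542
  x=10 (B, w=175) cum 717
⇒ x* = 1
y-coordinate, sorted with cumulative weight:
  y=1 (F, w=5) cum 5
  y=3 (B, w=175) cum 180
  y=7 (D, w=100) cum 280
  y=7 (G, w=150) cum 430  ← median
  y=9 (E, w=60) cum 490
  y=10 (A, w=2) cum 492
  y=10 (C, w=225) cum 717
⇒ y* = 7

(1, 7)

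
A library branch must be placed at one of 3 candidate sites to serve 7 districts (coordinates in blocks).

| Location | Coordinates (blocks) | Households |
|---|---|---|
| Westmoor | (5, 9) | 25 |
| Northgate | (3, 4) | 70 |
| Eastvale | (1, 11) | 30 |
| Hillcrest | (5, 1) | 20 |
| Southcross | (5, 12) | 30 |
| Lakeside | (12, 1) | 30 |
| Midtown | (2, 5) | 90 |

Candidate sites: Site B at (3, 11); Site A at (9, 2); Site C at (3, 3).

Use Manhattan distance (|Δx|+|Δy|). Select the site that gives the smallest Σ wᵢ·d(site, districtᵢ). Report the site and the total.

Site C, total 1580 blocks

Total weighted distance at each candidate:
  Site B (3, 11): total = 2180
  Site A (9, 2): total = 2885
  Site C (3, 3): total = 1580
Minimum is at Site C with total 1580 blocks.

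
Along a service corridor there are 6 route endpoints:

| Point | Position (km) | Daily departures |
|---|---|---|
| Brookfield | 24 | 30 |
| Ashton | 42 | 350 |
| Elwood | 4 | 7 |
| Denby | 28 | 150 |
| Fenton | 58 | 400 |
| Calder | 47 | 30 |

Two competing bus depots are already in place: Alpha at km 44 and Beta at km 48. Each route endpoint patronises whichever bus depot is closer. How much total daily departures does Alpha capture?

537

The indifferent point is the midpoint (44+48)/2 = 46; route endpoints left of it (closer to Alpha at 44) go to Alpha, those right go to Beta.
  Elwood at 4 (w=7) → Alpha
  Brookfield at 24 (w=30) → Alpha
  Denby at 28 (w=150) → Alpha
  Ashton at 42 (w=350) → Alpha
  Calder at 47 (w=30) → Beta
  Fenton at 58 (w=400) → Beta
Alpha captures 537; Beta captures 430.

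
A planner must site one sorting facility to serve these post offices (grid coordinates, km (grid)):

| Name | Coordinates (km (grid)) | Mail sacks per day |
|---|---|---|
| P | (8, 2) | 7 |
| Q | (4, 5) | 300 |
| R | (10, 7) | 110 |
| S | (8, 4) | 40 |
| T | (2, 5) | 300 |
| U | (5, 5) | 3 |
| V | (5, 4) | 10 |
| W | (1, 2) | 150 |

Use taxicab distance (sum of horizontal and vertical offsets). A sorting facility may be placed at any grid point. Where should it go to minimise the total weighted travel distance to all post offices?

(4, 5)

Manhattan distance separates: Σwᵢ(|x−xᵢ|+|y−yᵢ|) = Σwᵢ|x−xᵢ| + Σwᵢ|y−yᵢ|, so x and y are optimised independently as 1-D weighted medians.
Total weight W = 920; half = 460.
x-coordinate, sorted with cumulative weight:
  x=1 (W, w=150) cum 150
  x=2 (T, w=300) cum 450
  x=4 (Q, w=300) cum 750  ← median
  x=5 (U, w=3) cum 753
  x=5 (V, w=10) cum 763
  x=8 (P, w=7) cum 770
  x=8 (S, w=40) cum 810
  x=10 (R, w=110) cum 920
⇒ x* = 4
y-coordinate, sorted with cumulative weight:
  y=2 (P, w=7) cum 7
  y=2 (W, w=150) cum 157
  y=4 (S, w=40) cum 197
  y=4 (V, w=10) cum 207
  y=5 (Q, w=300) cum 507  ← median
  y=5 (T, w=300) cum 807
  y=5 (U, w=3) cum 810
  y=7 (R, w=110) cum 920
⇒ y* = 5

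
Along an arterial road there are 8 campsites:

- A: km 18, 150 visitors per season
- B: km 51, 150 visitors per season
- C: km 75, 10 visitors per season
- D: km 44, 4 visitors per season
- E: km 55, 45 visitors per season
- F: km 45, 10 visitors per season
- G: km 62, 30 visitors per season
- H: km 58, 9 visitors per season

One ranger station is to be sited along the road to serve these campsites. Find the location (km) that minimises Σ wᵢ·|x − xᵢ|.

For a sum of weighted absolute distances on a line, the optimum is the weighted median (not the mean). Total weight W = 408; half-weight = 204.
Sort by position and accumulate weight:
  km 18 (A, w=150) → cum 150
  km 44 (D, w=4) → cum 154
  km 45 (F, w=10) → cum 164
  km 51 (B, w=150) → cum 314  ≥ 204 → median here
  km 55 (E, w=45) → cum 359
  km 58 (H, w=9) → cum 368
  km 62 (G, w=30) → cum 398
  km 75 (C, w=10) → cum 408
Optimal location: km 51.

x = 51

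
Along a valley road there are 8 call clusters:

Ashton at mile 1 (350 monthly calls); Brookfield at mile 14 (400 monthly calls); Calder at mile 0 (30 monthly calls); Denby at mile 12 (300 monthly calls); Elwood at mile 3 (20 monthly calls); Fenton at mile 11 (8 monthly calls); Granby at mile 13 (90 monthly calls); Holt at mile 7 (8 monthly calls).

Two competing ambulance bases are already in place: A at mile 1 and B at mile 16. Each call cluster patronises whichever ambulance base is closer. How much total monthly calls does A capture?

408

The indifferent point is the midpoint (1+16)/2 = 8.5; call clusters left of it (closer to A at 1) go to A, those right go to B.
  Calder at 0 (w=30) → A
  Ashton at 1 (w=350) → A
  Elwood at 3 (w=20) → A
  Holt at 7 (w=8) → A
  Fenton at 11 (w=8) → B
  Denby at 12 (w=300) → B
  Granby at 13 (w=90) → B
  Brookfield at 14 (w=400) → B
A captures 408; B captures 798.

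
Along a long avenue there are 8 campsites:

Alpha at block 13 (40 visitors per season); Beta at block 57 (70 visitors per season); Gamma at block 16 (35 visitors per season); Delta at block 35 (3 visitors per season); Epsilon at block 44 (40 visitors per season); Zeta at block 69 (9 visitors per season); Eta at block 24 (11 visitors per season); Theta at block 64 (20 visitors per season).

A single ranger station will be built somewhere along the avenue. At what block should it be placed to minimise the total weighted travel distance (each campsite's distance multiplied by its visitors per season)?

x = 44

For a sum of weighted absolute distances on a line, the optimum is the weighted median (not the mean). Total weight W = 228; half-weight = 114.
Sort by position and accumulate weight:
  block 13 (Alpha, w=40) → cum 40
  block 16 (Gamma, w=35) → cum 75
  block 24 (Eta, w=11) → cum 86
  block 35 (Delta, w=3) → cum 89
  block 44 (Epsilon, w=40) → cum 129  ≥ 114 → median here
  block 57 (Beta, w=70) → cum 199
  block 64 (Theta, w=20) → cum 219
  block 69 (Zeta, w=9) → cum 228
Optimal location: block 44.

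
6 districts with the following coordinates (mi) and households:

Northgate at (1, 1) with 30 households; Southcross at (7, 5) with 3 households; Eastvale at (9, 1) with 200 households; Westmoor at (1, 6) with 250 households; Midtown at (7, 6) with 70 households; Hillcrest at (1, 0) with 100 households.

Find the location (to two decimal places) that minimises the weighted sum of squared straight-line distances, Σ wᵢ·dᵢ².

The minimiser of Σwᵢ‖p−pᵢ‖² is the weighted centroid p* = (Σwᵢpᵢ)/(Σwᵢ).
Σwᵢ = 653.
Σwᵢxᵢ = 30·1 + 3·7 + 200·9 + 250·1 + 70·7 + 100·1 = 2691.
Σwᵢyᵢ = 30·1 + 3·5 + 200·1 + 250·6 + 70·6 + 100·0 = 2165.
x* = 2691/653 = 4.12, y* = 2165/653 = 3.32.

(4.12, 3.32)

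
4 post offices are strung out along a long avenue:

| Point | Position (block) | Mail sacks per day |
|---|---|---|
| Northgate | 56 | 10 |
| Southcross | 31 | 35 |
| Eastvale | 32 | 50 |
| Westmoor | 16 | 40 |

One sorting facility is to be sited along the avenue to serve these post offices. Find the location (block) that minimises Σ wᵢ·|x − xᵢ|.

For a sum of weighted absolute distances on a line, the optimum is the weighted median (not the mean). Total weight W = 135; half-weight = 67.5.
Sort by position and accumulate weight:
  block 16 (Westmoor, w=40) → cum 40
  block 31 (Southcross, w=35) → cum 75  ≥ 67.5 → median here
  block 32 (Eastvale, w=50) → cum 125
  block 56 (Northgate, w=10) → cum 135
Optimal location: block 31.

x = 31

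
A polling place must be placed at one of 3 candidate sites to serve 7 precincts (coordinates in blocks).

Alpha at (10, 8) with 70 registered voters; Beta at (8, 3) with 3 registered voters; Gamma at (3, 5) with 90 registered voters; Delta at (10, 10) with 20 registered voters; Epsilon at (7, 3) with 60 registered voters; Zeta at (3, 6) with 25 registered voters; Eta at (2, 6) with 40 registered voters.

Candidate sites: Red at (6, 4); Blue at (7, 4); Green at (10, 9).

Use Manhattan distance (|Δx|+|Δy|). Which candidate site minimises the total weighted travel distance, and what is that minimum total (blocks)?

Total weighted distance at each candidate:
  Red (6, 4): total = 1614
  Blue (7, 4): total = 1616
  Green (10, 9): total = 2334
Minimum is at Red with total 1614 blocks.

Red, total 1614 blocks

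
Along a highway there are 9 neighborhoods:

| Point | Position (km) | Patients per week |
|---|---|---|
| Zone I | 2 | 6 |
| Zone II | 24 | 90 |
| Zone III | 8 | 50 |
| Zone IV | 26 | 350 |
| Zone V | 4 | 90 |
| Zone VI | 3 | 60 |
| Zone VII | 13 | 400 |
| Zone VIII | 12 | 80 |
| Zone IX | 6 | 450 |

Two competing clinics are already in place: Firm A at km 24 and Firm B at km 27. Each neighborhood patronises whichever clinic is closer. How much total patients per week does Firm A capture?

The indifferent point is the midpoint (24+27)/2 = 25.5; neighborhoods left of it (closer to Firm A at 24) go to Firm A, those right go to Firm B.
  Zone I at 2 (w=6) → Firm A
  Zone VI at 3 (w=60) → Firm A
  Zone V at 4 (w=90) → Firm A
  Zone IX at 6 (w=450) → Firm A
  Zone III at 8 (w=50) → Firm A
  Zone VIII at 12 (w=80) → Firm A
  Zone VII at 13 (w=400) → Firm A
  Zone II at 24 (w=90) → Firm A
  Zone IV at 26 (w=350) → Firm B
Firm A captures 1226; Firm B captures 350.

1226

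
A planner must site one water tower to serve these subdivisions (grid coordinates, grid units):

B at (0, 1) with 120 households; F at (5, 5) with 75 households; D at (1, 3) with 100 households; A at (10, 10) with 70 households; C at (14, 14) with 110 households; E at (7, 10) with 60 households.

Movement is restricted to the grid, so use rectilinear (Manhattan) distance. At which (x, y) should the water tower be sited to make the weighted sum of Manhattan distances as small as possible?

(5, 5)

Manhattan distance separates: Σwᵢ(|x−xᵢ|+|y−yᵢ|) = Σwᵢ|x−xᵢ| + Σwᵢ|y−yᵢ|, so x and y are optimised independently as 1-D weighted medians.
Total weight W = 535; half = 267.5.
x-coordinate, sorted with cumulative weight:
  x=0 (B, w=120) cum 120
  x=1 (D, w=100) cum 220
  x=5 (F, w=75) cum 295  ← median
  x=7 (E, w=60) cum 355
  x=10 (A, w=70) cum 425
  x=14 (C, w=110) cum 535
⇒ x* = 5
y-coordinate, sorted with cumulative weight:
  y=1 (B, w=120) cum 120
  y=3 (D, w=100) cum 220
  y=5 (F, w=75) cum 295  ← median
  y=10 (A, w=70) cum 365
  y=10 (E, w=60) cum 425
  y=14 (C, w=110) cum 535
⇒ y* = 5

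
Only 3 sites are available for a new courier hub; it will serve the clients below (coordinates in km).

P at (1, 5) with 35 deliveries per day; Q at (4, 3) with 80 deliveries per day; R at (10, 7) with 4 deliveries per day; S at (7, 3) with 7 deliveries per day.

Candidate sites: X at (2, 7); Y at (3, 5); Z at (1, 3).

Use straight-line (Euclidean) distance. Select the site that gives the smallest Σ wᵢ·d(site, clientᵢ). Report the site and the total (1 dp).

Total weighted distance at each candidate:
  X (2, 7): total = 512.9
  Y (3, 5): total = 309.3
  Z (1, 3): total = 391.4
Minimum is at Y with total 309.3 km.

Y, total 309.3 km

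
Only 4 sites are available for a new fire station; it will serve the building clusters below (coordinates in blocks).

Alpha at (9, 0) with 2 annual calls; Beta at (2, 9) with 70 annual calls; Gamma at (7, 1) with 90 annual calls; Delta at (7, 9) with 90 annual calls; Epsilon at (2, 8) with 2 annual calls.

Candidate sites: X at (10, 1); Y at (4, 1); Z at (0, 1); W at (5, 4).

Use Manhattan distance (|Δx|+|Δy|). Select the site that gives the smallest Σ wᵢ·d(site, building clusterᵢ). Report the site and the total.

Total weighted distance at each candidate:
  X (10, 1): total = 2414
  Y (4, 1): total = 1990
  Z (0, 1): total = 2718
  W (5, 4): total = 1670
Minimum is at W with total 1670 blocks.

W, total 1670 blocks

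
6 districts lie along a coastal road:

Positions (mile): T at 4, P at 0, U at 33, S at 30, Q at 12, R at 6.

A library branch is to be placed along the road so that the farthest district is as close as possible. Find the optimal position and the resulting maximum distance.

location 16.5, max distance 16.5

The 1-center on a line is the midpoint of the two extreme points: leftmost at 0, rightmost at 33.
Optimal location = (0 + 33)/2 = 16.5; maximum distance = (33 − 0)/2 = 16.5.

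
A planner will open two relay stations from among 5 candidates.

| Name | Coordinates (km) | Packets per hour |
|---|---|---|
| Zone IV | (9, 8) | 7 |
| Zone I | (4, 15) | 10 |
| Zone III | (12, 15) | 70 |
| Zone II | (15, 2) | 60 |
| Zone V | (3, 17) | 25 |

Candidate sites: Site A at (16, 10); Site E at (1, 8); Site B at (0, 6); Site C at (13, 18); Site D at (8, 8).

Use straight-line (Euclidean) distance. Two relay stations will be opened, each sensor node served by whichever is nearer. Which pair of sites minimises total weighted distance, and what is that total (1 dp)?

{Site A, Site C}, total 1102.2

Evaluate every pair (each demand assigned to the nearer of the two):
  {Site A, Site C}: total = 1102.2
  {Site C, Site D}: total = 1113.4
  {Site A, Site D}: total = 1277.0
  {Site A, Site E}: total = 1289.6
  {Site A, Site B}: total = 1366.4
  {Site E, Site D}: total = 1431.2
  {Site B, Site D}: total = 1462.5
  {Site E, Site C}: total = 1497.9
  {Site B, Site C}: total = 1563.5
  {Site E, Site B}: total = 2189.2
Best pair: {Site A, Site C} with total 1102.2.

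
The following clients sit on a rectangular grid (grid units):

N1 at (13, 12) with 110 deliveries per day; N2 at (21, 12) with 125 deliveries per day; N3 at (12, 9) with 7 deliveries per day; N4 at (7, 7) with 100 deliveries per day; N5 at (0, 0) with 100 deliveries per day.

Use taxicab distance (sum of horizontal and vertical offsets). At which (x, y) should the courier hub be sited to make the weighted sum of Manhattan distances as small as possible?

Manhattan distance separates: Σwᵢ(|x−xᵢ|+|y−yᵢ|) = Σwᵢ|x−xᵢ| + Σwᵢ|y−yᵢ|, so x and y are optimised independently as 1-D weighted medians.
Total weight W = 442; half = 221.
x-coordinate, sorted with cumulative weight:
  x=0 (N5, w=100) cum 100
  x=7 (N4, w=100) cum 200
  x=12 (N3, w=7) cum 207
  x=13 (N1, w=110) cum 317  ← median
  x=21 (N2, w=125) cum 442
⇒ x* = 13
y-coordinate, sorted with cumulative weight:
  y=0 (N5, w=100) cum 100
  y=7 (N4, w=100) cum 200
  y=9 (N3, w=7) cum 207
  y=12 (N1, w=110) cum 317  ← median
  y=12 (N2, w=125) cum 442
⇒ y* = 12

(13, 12)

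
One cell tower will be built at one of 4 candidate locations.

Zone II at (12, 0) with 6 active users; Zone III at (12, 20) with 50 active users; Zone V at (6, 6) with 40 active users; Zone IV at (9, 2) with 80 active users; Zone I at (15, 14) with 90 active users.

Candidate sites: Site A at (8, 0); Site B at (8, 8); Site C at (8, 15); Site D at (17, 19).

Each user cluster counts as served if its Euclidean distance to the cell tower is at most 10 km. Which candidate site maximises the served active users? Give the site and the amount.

Site B, covering 216

Coverage radius r = 10 km; a point is covered iff (Δx)²+(Δy)² ≤ 10² = 100.
  Site A (8, 0): covers {Zone II, Zone V, Zone IV} → 126
  Site B (8, 8): covers {Zone II, Zone V, Zone IV, Zone I} → 216
  Site C (8, 15): covers {Zone III, Zone V, Zone I} → 180
  Site D (17, 19): covers {Zone III, Zone I} → 140
Maximum coverage at Site B: 216 active users.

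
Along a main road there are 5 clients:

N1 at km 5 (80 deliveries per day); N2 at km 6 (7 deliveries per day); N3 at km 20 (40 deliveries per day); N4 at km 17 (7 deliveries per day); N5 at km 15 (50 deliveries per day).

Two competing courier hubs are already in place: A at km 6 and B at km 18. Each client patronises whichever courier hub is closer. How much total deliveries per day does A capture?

87

The indifferent point is the midpoint (6+18)/2 = 12; clients left of it (closer to A at 6) go to A, those right go to B.
  N1 at 5 (w=80) → A
  N2 at 6 (w=7) → A
  N5 at 15 (w=50) → B
  N4 at 17 (w=7) → B
  N3 at 20 (w=40) → B
A captures 87; B captures 97.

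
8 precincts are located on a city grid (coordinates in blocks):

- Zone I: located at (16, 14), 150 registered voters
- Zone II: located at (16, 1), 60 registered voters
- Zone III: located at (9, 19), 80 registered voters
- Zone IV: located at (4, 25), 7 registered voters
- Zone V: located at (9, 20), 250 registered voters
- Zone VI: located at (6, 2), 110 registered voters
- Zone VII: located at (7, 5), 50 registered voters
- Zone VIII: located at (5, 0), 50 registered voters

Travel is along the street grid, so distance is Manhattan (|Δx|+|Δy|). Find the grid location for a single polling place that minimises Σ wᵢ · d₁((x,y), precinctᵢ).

(9, 14)

Manhattan distance separates: Σwᵢ(|x−xᵢ|+|y−yᵢ|) = Σwᵢ|x−xᵢ| + Σwᵢ|y−yᵢ|, so x and y are optimised independently as 1-D weighted medians.
Total weight W = 757; half = 378.5.
x-coordinate, sorted with cumulative weight:
  x=4 (Zone IV, w=7) cum 7
  x=5 (Zone VIII, w=50) cum 57
  x=6 (Zone VI, w=110) cum 167
  x=7 (Zone VII, w=50) cum 217
  x=9 (Zone III, w=80) cum 297
  x=9 (Zone V, w=250) cum 547  ← median
  x=16 (Zone I, w=150) cum 697
  x=16 (Zone II, w=60) cum 757
⇒ x* = 9
y-coordinate, sorted with cumulative weight:
  y=0 (Zone VIII, w=50) cum 50
  y=1 (Zone II, w=60) cum 110
  y=2 (Zone VI, w=110) cum 220
  y=5 (Zone VII, w=50) cum 270
  y=14 (Zone I, w=150) cum 420  ← median
  y=19 (Zone III, w=80) cum 500
  y=20 (Zone V, w=250) cum 750
  y=25 (Zone IV, w=7) cum 757
⇒ y* = 14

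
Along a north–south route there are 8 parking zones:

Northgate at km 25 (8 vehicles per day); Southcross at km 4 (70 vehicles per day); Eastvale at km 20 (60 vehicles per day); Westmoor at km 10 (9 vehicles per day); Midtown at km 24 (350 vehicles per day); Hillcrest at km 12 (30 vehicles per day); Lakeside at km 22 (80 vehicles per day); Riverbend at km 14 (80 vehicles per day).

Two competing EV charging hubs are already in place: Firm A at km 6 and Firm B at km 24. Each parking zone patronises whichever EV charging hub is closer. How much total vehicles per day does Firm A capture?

189

The indifferent point is the midpoint (6+24)/2 = 15; parking zones left of it (closer to Firm A at 6) go to Firm A, those right go to Firm B.
  Southcross at 4 (w=70) → Firm A
  Westmoor at 10 (w=9) → Firm A
  Hillcrest at 12 (w=30) → Firm A
  Riverbend at 14 (w=80) → Firm A
  Eastvale at 20 (w=60) → Firm B
  Lakeside at 22 (w=80) → Firm B
  Midtown at 24 (w=350) → Firm B
  Northgate at 25 (w=8) → Firm B
Firm A captures 189; Firm B captures 498.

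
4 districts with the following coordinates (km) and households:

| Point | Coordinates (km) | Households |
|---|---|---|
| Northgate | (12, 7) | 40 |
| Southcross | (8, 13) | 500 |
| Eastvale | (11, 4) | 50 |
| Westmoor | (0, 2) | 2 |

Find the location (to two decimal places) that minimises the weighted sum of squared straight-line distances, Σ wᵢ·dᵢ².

The minimiser of Σwᵢ‖p−pᵢ‖² is the weighted centroid p* = (Σwᵢpᵢ)/(Σwᵢ).
Σwᵢ = 592.
Σwᵢxᵢ = 40·12 + 500·8 + 50·11 + 2·0 = 5030.
Σwᵢyᵢ = 40·7 + 500·13 + 50·4 + 2·2 = 6984.
x* = 5030/592 = 8.50, y* = 6984/592 = 11.80.

(8.50, 11.80)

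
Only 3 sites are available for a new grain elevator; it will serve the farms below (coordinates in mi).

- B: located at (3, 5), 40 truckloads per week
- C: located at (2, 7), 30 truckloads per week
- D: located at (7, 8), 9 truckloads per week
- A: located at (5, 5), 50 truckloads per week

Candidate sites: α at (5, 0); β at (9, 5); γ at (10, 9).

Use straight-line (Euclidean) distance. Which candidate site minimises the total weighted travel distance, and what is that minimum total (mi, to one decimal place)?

Total weighted distance at each candidate:
  α (5, 0): total = 768.1
  β (9, 5): total = 690.9
  γ (10, 9): total = 918.5
Minimum is at β with total 690.9 mi.

β, total 690.9 mi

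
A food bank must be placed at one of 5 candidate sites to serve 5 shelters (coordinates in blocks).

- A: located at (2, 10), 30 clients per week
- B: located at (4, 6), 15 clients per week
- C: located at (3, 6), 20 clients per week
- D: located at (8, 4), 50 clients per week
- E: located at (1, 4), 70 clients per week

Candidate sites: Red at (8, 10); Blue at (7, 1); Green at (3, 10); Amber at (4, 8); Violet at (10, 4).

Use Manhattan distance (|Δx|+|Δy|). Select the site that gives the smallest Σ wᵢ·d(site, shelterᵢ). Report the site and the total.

Amber, total 1100 blocks

Total weighted distance at each candidate:
  Red (8, 10): total = 1690
  Blue (7, 1): total = 1550
  Green (3, 10): total = 1295
  Amber (4, 8): total = 1100
  Violet (10, 4): total = 1450
Minimum is at Amber with total 1100 blocks.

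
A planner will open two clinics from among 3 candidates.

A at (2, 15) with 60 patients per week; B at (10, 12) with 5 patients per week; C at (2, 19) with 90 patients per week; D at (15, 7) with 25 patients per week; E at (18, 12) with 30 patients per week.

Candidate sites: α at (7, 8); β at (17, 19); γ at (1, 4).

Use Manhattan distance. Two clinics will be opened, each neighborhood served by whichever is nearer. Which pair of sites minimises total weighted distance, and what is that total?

Evaluate every pair (each demand assigned to the nearer of the two):
  {α, β}: total = 2570
  {β, γ}: total = 2730
  {α, γ}: total = 2870
Best pair: {α, β} with total 2570.

{α, β}, total 2570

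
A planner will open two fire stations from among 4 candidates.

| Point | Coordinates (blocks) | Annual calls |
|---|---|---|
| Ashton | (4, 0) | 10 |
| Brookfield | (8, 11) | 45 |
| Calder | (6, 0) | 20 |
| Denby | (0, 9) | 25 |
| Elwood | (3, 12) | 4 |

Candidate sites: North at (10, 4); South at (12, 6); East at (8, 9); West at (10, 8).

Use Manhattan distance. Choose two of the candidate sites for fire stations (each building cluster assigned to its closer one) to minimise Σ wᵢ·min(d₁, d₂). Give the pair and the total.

Evaluate every pair (each demand assigned to the nearer of the two):
  {North, East}: total = 582
  {South, East}: total = 672
  {East, West}: total = 672
  {North, West}: total = 804
  {South, West}: total = 924
  {North, South}: total = 1100
Best pair: {North, East} with total 582.

{North, East}, total 582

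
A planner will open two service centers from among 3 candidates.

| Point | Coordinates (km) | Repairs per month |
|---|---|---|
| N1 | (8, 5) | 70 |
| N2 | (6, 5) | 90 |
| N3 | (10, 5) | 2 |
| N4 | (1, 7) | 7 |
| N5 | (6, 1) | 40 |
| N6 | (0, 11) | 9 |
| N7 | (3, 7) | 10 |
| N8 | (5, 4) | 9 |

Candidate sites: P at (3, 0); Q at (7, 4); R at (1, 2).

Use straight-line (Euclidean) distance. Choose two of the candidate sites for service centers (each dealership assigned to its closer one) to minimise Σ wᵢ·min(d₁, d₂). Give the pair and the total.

{Q, R}, total 543.6

Evaluate every pair (each demand assigned to the nearer of the two):
  {Q, R}: total = 543.6
  {P, Q}: total = 563.1
  {P, R}: total = 1374.1
Best pair: {Q, R} with total 543.6.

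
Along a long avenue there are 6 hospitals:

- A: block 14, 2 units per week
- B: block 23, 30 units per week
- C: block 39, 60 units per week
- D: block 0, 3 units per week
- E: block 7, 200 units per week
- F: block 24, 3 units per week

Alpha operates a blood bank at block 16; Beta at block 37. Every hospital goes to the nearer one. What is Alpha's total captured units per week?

The indifferent point is the midpoint (16+37)/2 = 26.5; hospitals left of it (closer to Alpha at 16) go to Alpha, those right go to Beta.
  D at 0 (w=3) → Alpha
  E at 7 (w=200) → Alpha
  A at 14 (w=2) → Alpha
  B at 23 (w=30) → Alpha
  F at 24 (w=3) → Alpha
  C at 39 (w=60) → Beta
Alpha captures 238; Beta captures 60.

238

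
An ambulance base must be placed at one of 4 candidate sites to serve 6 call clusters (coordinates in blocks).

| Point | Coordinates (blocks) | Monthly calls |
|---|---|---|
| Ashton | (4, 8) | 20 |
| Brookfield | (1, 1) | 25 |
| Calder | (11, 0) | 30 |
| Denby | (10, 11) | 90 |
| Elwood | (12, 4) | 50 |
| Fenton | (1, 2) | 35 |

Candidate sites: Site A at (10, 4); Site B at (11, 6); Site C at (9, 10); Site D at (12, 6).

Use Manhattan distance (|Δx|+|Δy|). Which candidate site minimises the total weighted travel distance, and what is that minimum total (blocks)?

Site A, total 1765 blocks

Total weighted distance at each candidate:
  Site A (10, 4): total = 1765
  Site B (11, 6): total = 1915
  Site C (9, 10): total = 2115
  Site D (12, 6): total = 2065
Minimum is at Site A with total 1765 blocks.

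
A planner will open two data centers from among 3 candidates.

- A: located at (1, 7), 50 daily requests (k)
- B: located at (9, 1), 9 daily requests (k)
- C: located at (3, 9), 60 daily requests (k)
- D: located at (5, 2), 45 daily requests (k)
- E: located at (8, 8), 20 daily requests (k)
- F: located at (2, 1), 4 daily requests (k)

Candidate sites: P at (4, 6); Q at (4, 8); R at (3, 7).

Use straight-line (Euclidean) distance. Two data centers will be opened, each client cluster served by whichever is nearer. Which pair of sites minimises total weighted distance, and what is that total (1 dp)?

Evaluate every pair (each demand assigned to the nearer of the two):
  {P, R}: total = 580.2
  {P, Q}: total = 593.7
  {Q, R}: total = 607.9
Best pair: {P, R} with total 580.2.

{P, R}, total 580.2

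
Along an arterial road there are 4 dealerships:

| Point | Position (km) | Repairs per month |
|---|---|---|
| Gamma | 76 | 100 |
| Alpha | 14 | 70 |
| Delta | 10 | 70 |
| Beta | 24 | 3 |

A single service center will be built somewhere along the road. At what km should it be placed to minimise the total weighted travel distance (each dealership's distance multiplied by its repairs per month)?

x = 14

For a sum of weighted absolute distances on a line, the optimum is the weighted median (not the mean). Total weight W = 243; half-weight = 121.5.
Sort by position and accumulate weight:
  km 10 (Delta, w=70) → cum 70
  km 14 (Alpha, w=70) → cum 140  ≥ 121.5 → median here
  km 24 (Beta, w=3) → cum 143
  km 76 (Gamma, w=100) → cum 243
Optimal location: km 14.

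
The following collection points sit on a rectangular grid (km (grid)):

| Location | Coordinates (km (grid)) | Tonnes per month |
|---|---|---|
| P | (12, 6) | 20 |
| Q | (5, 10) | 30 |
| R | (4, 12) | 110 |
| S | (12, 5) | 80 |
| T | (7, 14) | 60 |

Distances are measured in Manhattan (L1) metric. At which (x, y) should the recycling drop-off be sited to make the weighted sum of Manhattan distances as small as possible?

Manhattan distance separates: Σwᵢ(|x−xᵢ|+|y−yᵢ|) = Σwᵢ|x−xᵢ| + Σwᵢ|y−yᵢ|, so x and y are optimised independently as 1-D weighted medians.
Total weight W = 300; half = 150.
x-coordinate, sorted with cumulative weight:
  x=4 (R, w=110) cum 110
  x=5 (Q, w=30) cum 140
  x=7 (T, w=60) cum 200  ← median
  x=12 (P, w=20) cum 220
  x=12 (S, w=80) cum 300
⇒ x* = 7
y-coordinate, sorted with cumulative weight:
  y=5 (S, w=80) cum 80
  y=6 (P, w=20) cum 100
  y=10 (Q, w=30) cum 130
  y=12 (R, w=110) cum 240  ← median
  y=14 (T, w=60) cum 300
⇒ y* = 12

(7, 12)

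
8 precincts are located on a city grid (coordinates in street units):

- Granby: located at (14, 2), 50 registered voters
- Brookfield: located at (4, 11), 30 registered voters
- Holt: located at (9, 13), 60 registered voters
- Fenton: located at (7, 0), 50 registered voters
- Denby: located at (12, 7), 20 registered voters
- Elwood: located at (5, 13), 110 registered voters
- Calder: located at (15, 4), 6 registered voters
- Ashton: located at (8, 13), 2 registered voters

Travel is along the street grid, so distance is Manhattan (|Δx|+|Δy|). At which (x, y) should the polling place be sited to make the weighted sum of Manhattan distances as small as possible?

(7, 13)

Manhattan distance separates: Σwᵢ(|x−xᵢ|+|y−yᵢ|) = Σwᵢ|x−xᵢ| + Σwᵢ|y−yᵢ|, so x and y are optimised independently as 1-D weighted medians.
Total weight W = 328; half = 164.
x-coordinate, sorted with cumulative weight:
  x=4 (Brookfield, w=30) cum 30
  x=5 (Elwood, w=110) cum 140
  x=7 (Fenton, w=50) cum 190  ← median
  x=8 (Ashton, w=2) cum 192
  x=9 (Holt, w=60) cum 252
  x=12 (Denby, w=20) cum 272
  x=14 (Granby, w=50) cum 322
  x=15 (Calder, w=6) cum 328
⇒ x* = 7
y-coordinate, sorted with cumulative weight:
  y=0 (Fenton, w=50) cum 50
  y=2 (Granby, w=50) cum 100
  y=4 (Calder, w=6) cum 106
  y=7 (Denby, w=20) cum 126
  y=11 (Brookfield, w=30) cum 156
  y=13 (Holt, w=60) cum 216  ← median
  y=13 (Elwood, w=110) cum 326
  y=13 (Ashton, w=2) cum 328
⇒ y* = 13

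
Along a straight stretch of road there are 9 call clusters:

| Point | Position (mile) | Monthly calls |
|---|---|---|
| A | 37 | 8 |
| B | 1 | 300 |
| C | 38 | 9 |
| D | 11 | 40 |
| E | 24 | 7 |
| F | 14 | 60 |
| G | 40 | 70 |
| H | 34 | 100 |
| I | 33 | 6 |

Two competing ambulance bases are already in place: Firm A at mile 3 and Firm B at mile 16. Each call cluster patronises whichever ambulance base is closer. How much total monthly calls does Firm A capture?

300

The indifferent point is the midpoint (3+16)/2 = 9.5; call clusters left of it (closer to Firm A at 3) go to Firm A, those right go to Firm B.
  B at 1 (w=300) → Firm A
  D at 11 (w=40) → Firm B
  F at 14 (w=60) → Firm B
  E at 24 (w=7) → Firm B
  I at 33 (w=6) → Firm B
  H at 34 (w=100) → Firm B
  A at 37 (w=8) → Firm B
  C at 38 (w=9) → Firm B
  G at 40 (w=70) → Firm B
Firm A captures 300; Firm B captures 300.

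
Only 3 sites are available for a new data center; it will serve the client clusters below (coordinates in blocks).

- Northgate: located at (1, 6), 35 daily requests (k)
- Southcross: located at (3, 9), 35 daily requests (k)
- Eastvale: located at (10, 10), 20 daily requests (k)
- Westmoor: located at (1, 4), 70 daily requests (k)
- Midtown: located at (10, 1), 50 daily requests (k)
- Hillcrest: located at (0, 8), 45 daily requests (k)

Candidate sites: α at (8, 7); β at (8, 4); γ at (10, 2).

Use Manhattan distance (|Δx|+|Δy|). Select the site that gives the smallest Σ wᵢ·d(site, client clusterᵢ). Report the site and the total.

Total weighted distance at each candidate:
  α (8, 7): total = 2130
  β (8, 4): total = 2105
  γ (10, 2): total = 2645
Minimum is at β with total 2105 blocks.

β, total 2105 blocks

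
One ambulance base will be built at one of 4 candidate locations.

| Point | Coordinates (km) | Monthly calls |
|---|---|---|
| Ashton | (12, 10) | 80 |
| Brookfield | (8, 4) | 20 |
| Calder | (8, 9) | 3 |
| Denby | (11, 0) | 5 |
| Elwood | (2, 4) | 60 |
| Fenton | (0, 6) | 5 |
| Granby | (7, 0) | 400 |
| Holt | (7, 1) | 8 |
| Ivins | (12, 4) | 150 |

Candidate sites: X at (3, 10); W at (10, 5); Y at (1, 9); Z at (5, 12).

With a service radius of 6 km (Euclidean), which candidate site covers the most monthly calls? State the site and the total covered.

Coverage radius r = 6 km; a point is covered iff (Δx)²+(Δy)² ≤ 6² = 36.
  X (3, 10): covers {Calder, Fenton} → 8
  W (10, 5): covers {Ashton, Brookfield, Calder, Denby, Granby, Holt, Ivins} → 666
  Y (1, 9): covers {Elwood, Fenton} → 65
  Z (5, 12): covers {Calder} → 3
Maximum coverage at W: 666 monthly calls.

W, covering 666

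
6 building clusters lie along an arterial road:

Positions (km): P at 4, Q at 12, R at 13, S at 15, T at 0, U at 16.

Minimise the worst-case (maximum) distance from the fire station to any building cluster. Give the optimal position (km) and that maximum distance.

The 1-center on a line is the midpoint of the two extreme points: leftmost at 0, rightmost at 16.
Optimal location = (0 + 16)/2 = 8; maximum distance = (16 − 0)/2 = 8.

location 8, max distance 8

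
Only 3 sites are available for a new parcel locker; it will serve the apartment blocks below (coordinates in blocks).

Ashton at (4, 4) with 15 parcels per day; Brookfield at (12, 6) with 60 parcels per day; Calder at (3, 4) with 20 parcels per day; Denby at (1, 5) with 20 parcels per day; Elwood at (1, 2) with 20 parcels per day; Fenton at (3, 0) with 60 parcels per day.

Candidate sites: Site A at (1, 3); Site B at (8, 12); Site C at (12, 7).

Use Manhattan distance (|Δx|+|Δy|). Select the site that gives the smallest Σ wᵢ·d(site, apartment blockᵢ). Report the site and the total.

Site A, total 1320 blocks

Total weighted distance at each candidate:
  Site A (1, 3): total = 1320
  Site B (8, 12): total = 2680
  Site C (12, 7): total = 2005
Minimum is at Site A with total 1320 blocks.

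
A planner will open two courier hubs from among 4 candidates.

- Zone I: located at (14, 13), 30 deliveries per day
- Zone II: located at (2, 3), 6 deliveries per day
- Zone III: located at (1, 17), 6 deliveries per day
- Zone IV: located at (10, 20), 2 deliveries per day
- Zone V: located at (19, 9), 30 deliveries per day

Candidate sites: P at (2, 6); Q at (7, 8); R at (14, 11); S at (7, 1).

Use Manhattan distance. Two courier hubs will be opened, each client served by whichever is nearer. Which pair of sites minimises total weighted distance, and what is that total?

{P, R}, total 386

Evaluate every pair (each demand assigned to the nearer of the two):
  {P, R}: total = 386
  {Q, R}: total = 446
  {R, S}: total = 452
  {P, Q}: total = 870
  {Q, S}: total = 912
  {P, S}: total = 1304
Best pair: {P, R} with total 386.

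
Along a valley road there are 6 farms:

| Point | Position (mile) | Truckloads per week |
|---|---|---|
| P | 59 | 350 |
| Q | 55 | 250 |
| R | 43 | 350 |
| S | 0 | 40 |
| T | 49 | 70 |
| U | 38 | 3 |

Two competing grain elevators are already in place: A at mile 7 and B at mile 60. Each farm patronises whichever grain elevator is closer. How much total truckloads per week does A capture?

The indifferent point is the midpoint (7+60)/2 = 33.5; farms left of it (closer to A at 7) go to A, those right go to B.
  S at 0 (w=40) → A
  U at 38 (w=3) → B
  R at 43 (w=350) → B
  T at 49 (w=70) → B
  Q at 55 (w=250) → B
  P at 59 (w=350) → B
A captures 40; B captures 1023.

40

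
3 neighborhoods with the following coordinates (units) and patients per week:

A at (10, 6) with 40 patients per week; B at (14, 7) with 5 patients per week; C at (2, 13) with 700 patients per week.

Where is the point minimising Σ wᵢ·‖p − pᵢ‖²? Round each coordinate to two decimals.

(2.51, 12.58)

The minimiser of Σwᵢ‖p−pᵢ‖² is the weighted centroid p* = (Σwᵢpᵢ)/(Σwᵢ).
Σwᵢ = 745.
Σwᵢxᵢ = 40·10 + 5·14 + 700·2 = 1870.
Σwᵢyᵢ = 40·6 + 5·7 + 700·13 = 9375.
x* = 1870/745 = 2.51, y* = 9375/745 = 12.58.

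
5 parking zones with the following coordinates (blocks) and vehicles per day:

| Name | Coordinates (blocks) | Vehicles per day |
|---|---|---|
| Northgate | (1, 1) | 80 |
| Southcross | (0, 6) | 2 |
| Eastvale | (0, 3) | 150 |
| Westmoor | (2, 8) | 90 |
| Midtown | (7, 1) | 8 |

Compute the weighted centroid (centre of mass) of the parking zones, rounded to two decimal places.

The minimiser of Σwᵢ‖p−pᵢ‖² is the weighted centroid p* = (Σwᵢpᵢ)/(Σwᵢ).
Σwᵢ = 330.
Σwᵢxᵢ = 80·1 + 2·0 + 150·0 + 90·2 + 8·7 = 316.
Σwᵢyᵢ = 80·1 + 2·6 + 150·3 + 90·8 + 8·1 = 1270.
x* = 316/330 = 0.96, y* = 1270/330 = 3.85.

(0.96, 3.85)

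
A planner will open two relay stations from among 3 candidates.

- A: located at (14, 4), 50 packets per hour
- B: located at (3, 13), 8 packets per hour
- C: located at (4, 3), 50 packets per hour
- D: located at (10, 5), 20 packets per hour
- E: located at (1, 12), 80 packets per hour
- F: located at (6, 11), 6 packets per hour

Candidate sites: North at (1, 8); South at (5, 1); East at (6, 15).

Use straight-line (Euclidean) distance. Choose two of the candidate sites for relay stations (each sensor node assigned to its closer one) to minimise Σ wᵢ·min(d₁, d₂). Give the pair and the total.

{North, South}, total 1112.3

Evaluate every pair (each demand assigned to the nearer of the two):
  {North, South}: total = 1112.3
  {South, East}: total = 1233.5
  {North, East}: total = 1534.2
Best pair: {North, South} with total 1112.3.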